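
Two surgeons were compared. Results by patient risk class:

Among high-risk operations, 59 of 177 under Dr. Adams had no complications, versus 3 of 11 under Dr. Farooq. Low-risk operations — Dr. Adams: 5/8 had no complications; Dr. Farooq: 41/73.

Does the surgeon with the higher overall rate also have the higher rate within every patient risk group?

High-risk: Dr. Adams 59/177 = 33.3%, Dr. Farooq 3/11 = 27.3% → Dr. Adams
Low-risk: Dr. Adams 5/8 = 62.5%, Dr. Farooq 41/73 = 56.2% → Dr. Adams
Overall: Dr. Adams 64/185 = 34.6%, Dr. Farooq 44/84 = 52.4% → Dr. Farooq
Dr. Adams wins each patient risk group but Dr. Farooq wins overall — the comparison reverses. Dr. Adams's operations skew toward high-risk, which has a lower base rate.

No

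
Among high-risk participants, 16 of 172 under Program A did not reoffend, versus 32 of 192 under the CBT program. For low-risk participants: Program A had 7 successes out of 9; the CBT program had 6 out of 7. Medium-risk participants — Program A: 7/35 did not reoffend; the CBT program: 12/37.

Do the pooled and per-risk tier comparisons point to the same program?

High-risk: Program A 16/172 = 9.3%, the CBT program 32/192 = 16.7% → the CBT program
Low-risk: Program A 7/9 = 77.8%, the CBT program 6/7 = 85.7% → the CBT program
Medium-risk: Program A 7/35 = 20.0%, the CBT program 12/37 = 32.4% → the CBT program
Overall: Program A 30/216 = 13.9%, the CBT program 50/236 = 21.2% → the CBT program
The CBT program wins overall and in every risk group — no reversal.

Yes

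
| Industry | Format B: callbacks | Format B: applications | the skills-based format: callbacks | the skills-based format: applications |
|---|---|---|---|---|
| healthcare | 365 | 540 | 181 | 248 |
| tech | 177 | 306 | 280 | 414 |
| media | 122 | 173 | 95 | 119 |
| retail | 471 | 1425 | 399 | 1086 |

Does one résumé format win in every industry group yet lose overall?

Healthcare: Format B 365/540 = 67.6%, the skills-based format 181/248 = 73.0% → the skills-based format
Tech: Format B 177/306 = 57.8%, the skills-based format 280/414 = 67.6% → the skills-based format
Media: Format B 122/173 = 70.5%, the skills-based format 95/119 = 79.8% → the skills-based format
Retail: Format B 471/1425 = 33.1%, the skills-based format 399/1086 = 36.7% → the skills-based format
Overall: Format B 1135/2444 = 46.4%, the skills-based format 955/1867 = 51.2% → the skills-based format
The skills-based format wins overall and in every industry group — no reversal.

No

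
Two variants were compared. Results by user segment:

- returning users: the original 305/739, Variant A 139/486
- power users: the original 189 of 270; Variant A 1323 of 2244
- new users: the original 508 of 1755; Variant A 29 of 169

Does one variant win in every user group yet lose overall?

Returning users: the original 305/739 = 41.3%, Variant A 139/486 = 28.6% → the original
Power users: the original 189/270 = 70.0%, Variant A 1323/2244 = 59.0% → the original
New users: the original 508/1755 = 28.9%, Variant A 29/169 = 17.2% → the original
Overall: the original 1002/2764 = 36.3%, Variant A 1491/2899 = 51.4% → Variant A
The original wins each user group but Variant A wins overall — the comparison reverses. The original's views skew toward new users, which has a lower base rate.

Yes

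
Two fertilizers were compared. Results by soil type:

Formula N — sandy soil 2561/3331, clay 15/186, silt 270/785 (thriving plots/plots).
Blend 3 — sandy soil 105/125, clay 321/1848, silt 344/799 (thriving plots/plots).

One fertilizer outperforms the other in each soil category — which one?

Blend 3

Sandy soil: Formula N 2561/3331 = 76.9%, Blend 3 105/125 = 84.0% → Blend 3
Clay: Formula N 15/186 = 8.1%, Blend 3 321/1848 = 17.4% → Blend 3
Silt: Formula N 270/785 = 34.4%, Blend 3 344/799 = 43.1% → Blend 3
Blend 3 has the higher rate in all 3 groups.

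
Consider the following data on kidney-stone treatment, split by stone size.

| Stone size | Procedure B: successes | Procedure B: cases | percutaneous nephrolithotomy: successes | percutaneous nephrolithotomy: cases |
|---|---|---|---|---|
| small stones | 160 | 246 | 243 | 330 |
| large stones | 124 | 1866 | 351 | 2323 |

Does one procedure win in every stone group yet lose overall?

No

Small stones: Procedure B 160/246 = 65.0%, percutaneous nephrolithotomy 243/330 = 73.6% → percutaneous nephrolithotomy
Large stones: Procedure B 124/1866 = 6.6%, percutaneous nephrolithotomy 351/2323 = 15.1% → percutaneous nephrolithotomy
Overall: Procedure B 284/2112 = 13.4%, percutaneous nephrolithotomy 594/2653 = 22.4% → percutaneous nephrolithotomy
Percutaneous nephrolithotomy wins overall and in every stone group — no reversal.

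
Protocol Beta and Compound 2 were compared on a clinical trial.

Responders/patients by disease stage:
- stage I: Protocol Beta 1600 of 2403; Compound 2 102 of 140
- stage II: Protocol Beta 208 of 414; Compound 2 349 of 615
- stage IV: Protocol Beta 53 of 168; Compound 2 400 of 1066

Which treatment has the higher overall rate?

Protocol Beta

Stage I: Protocol Beta 1600/2403 = 66.6%, Compound 2 102/140 = 72.9% → Compound 2
Stage II: Protocol Beta 208/414 = 50.2%, Compound 2 349/615 = 56.7% → Compound 2
Stage IV: Protocol Beta 53/168 = 31.5%, Compound 2 400/1066 = 37.5% → Compound 2
Overall: Protocol Beta 1861/2985 = 62.3%, Compound 2 851/1821 = 46.7% → Protocol Beta
(Compound 2 wins every disease group but Protocol Beta wins overall — Compound 2's patients skew toward the low-rate stage IV group.)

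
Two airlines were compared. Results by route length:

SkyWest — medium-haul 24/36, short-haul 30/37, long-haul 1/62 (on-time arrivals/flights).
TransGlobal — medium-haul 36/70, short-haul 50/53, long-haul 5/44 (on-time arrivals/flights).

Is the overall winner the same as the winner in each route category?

Medium-haul: SkyWest 24/36 = 66.7%, TransGlobal 36/70 = 51.4% → SkyWest
Short-haul: SkyWest 30/37 = 81.1%, TransGlobal 50/53 = 94.3% → TransGlobal
Long-haul: SkyWest 1/62 = 1.6%, TransGlobal 5/44 = 11.4% → TransGlobal
Overall: SkyWest 55/135 = 40.7%, TransGlobal 91/167 = 54.5% → TransGlobal
Neither sweeps: SkyWest wins 1 of 3 groups, TransGlobal wins 2. TransGlobal wins overall but not every group — no Simpson reversal.

No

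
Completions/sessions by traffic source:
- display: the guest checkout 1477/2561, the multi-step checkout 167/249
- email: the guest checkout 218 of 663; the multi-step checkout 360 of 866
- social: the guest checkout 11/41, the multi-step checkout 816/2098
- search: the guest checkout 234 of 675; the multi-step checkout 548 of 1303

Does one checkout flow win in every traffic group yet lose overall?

Yes

Display: the guest checkout 1477/2561 = 57.7%, the multi-step checkout 167/249 = 67.1% → the multi-step checkout
Email: the guest checkout 218/663 = 32.9%, the multi-step checkout 360/866 = 41.6% → the multi-step checkout
Social: the guest checkout 11/41 = 26.8%, the multi-step checkout 816/2098 = 38.9% → the multi-step checkout
Search: the guest checkout 234/675 = 34.7%, the multi-step checkout 548/1303 = 42.1% → the multi-step checkout
Overall: the guest checkout 1940/3940 = 49.2%, the multi-step checkout 1891/4516 = 41.9% → the guest checkout
The multi-step checkout wins each traffic group but the guest checkout wins overall — the comparison reverses. The multi-step checkout's sessions skew toward social, which has a lower base rate.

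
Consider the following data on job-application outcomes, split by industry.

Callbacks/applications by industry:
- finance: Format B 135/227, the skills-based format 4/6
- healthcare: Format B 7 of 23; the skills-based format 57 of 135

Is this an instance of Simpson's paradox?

Finance: Format B 135/227 = 59.5%, the skills-based format 4/6 = 66.7% → the skills-based format
Healthcare: Format B 7/23 = 30.4%, the skills-based format 57/135 = 42.2% → the skills-based format
Overall: Format B 142/250 = 56.8%, the skills-based format 61/141 = 43.3% → Format B
The skills-based format wins each industry group but Format B wins overall — the comparison reverses. The skills-based format's applications skew toward healthcare, which has a lower base rate.

Yes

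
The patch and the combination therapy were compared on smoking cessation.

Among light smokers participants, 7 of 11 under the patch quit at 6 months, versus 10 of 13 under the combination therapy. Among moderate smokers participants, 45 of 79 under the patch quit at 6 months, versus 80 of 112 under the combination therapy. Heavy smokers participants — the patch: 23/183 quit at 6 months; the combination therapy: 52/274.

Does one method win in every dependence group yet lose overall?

No

Light smokers: the patch 7/11 = 63.6%, the combination therapy 10/13 = 76.9% → the combination therapy
Moderate smokers: the patch 45/79 = 57.0%, the combination therapy 80/112 = 71.4% → the combination therapy
Heavy smokers: the patch 23/183 = 12.6%, the combination therapy 52/274 = 19.0% → the combination therapy
Overall: the patch 75/273 = 27.5%, the combination therapy 142/399 = 35.6% → the combination therapy
The combination therapy wins overall and in every dependence group — no reversal.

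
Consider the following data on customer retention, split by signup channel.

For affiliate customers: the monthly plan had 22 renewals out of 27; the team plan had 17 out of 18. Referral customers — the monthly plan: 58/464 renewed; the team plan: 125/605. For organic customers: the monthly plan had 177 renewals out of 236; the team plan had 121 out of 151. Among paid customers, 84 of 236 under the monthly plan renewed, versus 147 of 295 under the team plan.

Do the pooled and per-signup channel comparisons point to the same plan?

Affiliate: the monthly plan 22/27 = 81.5%, the team plan 17/18 = 94.4% → the team plan
Referral: the monthly plan 58/464 = 12.5%, the team plan 125/605 = 20.7% → the team plan
Organic: the monthly plan 177/236 = 75.0%, the team plan 121/151 = 80.1% → the team plan
Paid: the monthly plan 84/236 = 35.6%, the team plan 147/295 = 49.8% → the team plan
Overall: the monthly plan 341/963 = 35.4%, the team plan 410/1069 = 38.4% → the team plan
The team plan wins overall and in every signup group — no reversal.

Yes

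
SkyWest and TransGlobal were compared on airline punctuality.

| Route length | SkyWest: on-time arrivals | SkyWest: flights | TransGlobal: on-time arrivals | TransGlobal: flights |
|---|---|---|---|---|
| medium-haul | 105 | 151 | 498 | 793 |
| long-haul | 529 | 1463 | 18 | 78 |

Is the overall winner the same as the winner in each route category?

Medium-haul: SkyWest 105/151 = 69.5%, TransGlobal 498/793 = 62.8% → SkyWest
Long-haul: SkyWest 529/1463 = 36.2%, TransGlobal 18/78 = 23.1% → SkyWest
Overall: SkyWest 634/1614 = 39.3%, TransGlobal 516/871 = 59.2% → TransGlobal
SkyWest wins each route group but TransGlobal wins overall — the comparison reverses. SkyWest's flights skew toward long-haul, which has a lower base rate.

No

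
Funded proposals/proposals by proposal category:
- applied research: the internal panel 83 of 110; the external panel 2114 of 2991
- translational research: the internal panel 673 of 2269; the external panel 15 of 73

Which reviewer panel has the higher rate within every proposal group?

the internal panel

Applied research: the internal panel 83/110 = 75.5%, the external panel 2114/2991 = 70.7% → the internal panel
Translational research: the internal panel 673/2269 = 29.7%, the external panel 15/73 = 20.5% → the internal panel
The internal panel has the higher rate in both groups.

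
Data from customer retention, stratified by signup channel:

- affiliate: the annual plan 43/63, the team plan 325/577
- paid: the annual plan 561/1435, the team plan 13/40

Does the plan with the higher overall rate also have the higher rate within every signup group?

Affiliate: the annual plan 43/63 = 68.3%, the team plan 325/577 = 56.3% → the annual plan
Paid: the annual plan 561/1435 = 39.1%, the team plan 13/40 = 32.5% → the annual plan
Overall: the annual plan 604/1498 = 40.3%, the team plan 338/617 = 54.8% → the team plan
The annual plan wins each signup group but the team plan wins overall — the comparison reverses. The annual plan's customers skew toward paid, which has a lower base rate.

No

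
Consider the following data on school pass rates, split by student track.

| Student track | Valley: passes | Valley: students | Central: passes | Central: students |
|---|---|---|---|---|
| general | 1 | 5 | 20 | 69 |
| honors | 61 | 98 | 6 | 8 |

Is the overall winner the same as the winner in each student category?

No

General: Valley 1/5 = 20.0%, Central 20/69 = 29.0% → Central
Honors: Valley 61/98 = 62.2%, Central 6/8 = 75.0% → Central
Overall: Valley 62/103 = 60.2%, Central 26/77 = 33.8% → Valley
Central wins each student group but Valley wins overall — the comparison reverses. Central's students skew toward general, which has a lower base rate.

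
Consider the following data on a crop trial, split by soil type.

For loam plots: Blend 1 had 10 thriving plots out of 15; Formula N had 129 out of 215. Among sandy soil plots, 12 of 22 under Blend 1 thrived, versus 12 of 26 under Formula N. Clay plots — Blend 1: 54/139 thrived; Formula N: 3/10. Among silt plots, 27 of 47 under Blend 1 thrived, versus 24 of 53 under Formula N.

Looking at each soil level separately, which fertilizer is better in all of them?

Blend 1

Loam: Blend 1 10/15 = 66.7%, Formula N 129/215 = 60.0% → Blend 1
Sandy soil: Blend 1 12/22 = 54.5%, Formula N 12/26 = 46.2% → Blend 1
Clay: Blend 1 54/139 = 38.8%, Formula N 3/10 = 30.0% → Blend 1
Silt: Blend 1 27/47 = 57.4%, Formula N 24/53 = 45.3% → Blend 1
Blend 1 has the higher rate in all 4 groups.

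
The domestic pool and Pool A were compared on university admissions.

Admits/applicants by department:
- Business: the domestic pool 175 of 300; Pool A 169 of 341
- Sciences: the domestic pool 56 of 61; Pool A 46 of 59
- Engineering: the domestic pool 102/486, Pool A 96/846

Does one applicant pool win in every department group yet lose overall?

No

Business: the domestic pool 175/300 = 58.3%, Pool A 169/341 = 49.6% → the domestic pool
Sciences: the domestic pool 56/61 = 91.8%, Pool A 46/59 = 78.0% → the domestic pool
Engineering: the domestic pool 102/486 = 21.0%, Pool A 96/846 = 11.3% → the domestic pool
Overall: the domestic pool 333/847 = 39.3%, Pool A 311/1246 = 25.0% → the domestic pool
The domestic pool wins overall and in every department group — no reversal.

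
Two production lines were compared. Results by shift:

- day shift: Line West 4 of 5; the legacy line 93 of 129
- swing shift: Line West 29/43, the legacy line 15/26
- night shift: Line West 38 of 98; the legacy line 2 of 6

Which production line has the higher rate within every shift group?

Line West

Day shift: Line West 4/5 = 80.0%, the legacy line 93/129 = 72.1% → Line West
Swing shift: Line West 29/43 = 67.4%, the legacy line 15/26 = 57.7% → Line West
Night shift: Line West 38/98 = 38.8%, the legacy line 2/6 = 33.3% → Line West
Line West has the higher rate in all 3 groups.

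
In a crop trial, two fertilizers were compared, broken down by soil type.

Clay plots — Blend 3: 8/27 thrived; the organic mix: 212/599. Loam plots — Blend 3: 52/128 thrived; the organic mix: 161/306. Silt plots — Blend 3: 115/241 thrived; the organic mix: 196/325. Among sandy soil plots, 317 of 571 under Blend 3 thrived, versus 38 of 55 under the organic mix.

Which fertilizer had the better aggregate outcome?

Blend 3

Clay: Blend 3 8/27 = 29.6%, the organic mix 212/599 = 35.4% → the organic mix
Loam: Blend 3 52/128 = 40.6%, the organic mix 161/306 = 52.6% → the organic mix
Silt: Blend 3 115/241 = 47.7%, the organic mix 196/325 = 60.3% → the organic mix
Sandy soil: Blend 3 317/571 = 55.5%, the organic mix 38/55 = 69.1% → the organic mix
Overall: Blend 3 492/967 = 50.9%, the organic mix 607/1285 = 47.2% → Blend 3
(The organic mix wins every soil group but Blend 3 wins overall — the organic mix's plots skew toward the low-rate clay group.)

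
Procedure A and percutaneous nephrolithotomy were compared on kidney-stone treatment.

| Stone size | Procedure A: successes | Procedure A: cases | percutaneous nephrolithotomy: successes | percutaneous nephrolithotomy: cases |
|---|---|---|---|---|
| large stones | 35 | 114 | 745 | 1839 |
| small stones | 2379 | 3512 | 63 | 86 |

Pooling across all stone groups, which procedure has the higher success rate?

Procedure A

Large stones: Procedure A 35/114 = 30.7%, percutaneous nephrolithotomy 745/1839 = 40.5% → percutaneous nephrolithotomy
Small stones: Procedure A 2379/3512 = 67.7%, percutaneous nephrolithotomy 63/86 = 73.3% → percutaneous nephrolithotomy
Overall: Procedure A 2414/3626 = 66.6%, percutaneous nephrolithotomy 808/1925 = 42.0% → Procedure A
(Percutaneous nephrolithotomy wins every stone group but Procedure A wins overall — percutaneous nephrolithotomy's cases skew toward the low-rate large stones group.)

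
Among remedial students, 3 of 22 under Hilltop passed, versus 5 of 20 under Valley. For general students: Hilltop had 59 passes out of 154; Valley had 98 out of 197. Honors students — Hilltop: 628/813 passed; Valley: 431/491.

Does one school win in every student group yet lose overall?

Remedial: Hilltop 3/22 = 13.6%, Valley 5/20 = 25.0% → Valley
General: Hilltop 59/154 = 38.3%, Valley 98/197 = 49.7% → Valley
Honors: Hilltop 628/813 = 77.2%, Valley 431/491 = 87.8% → Valley
Overall: Hilltop 690/989 = 69.8%, Valley 534/708 = 75.4% → Valley
Valley wins overall and in every student group — no reversal.

No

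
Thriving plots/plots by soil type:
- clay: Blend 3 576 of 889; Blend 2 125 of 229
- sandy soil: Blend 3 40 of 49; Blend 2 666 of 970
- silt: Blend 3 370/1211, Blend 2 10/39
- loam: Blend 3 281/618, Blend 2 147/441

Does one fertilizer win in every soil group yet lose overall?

Yes

Clay: Blend 3 576/889 = 64.8%, Blend 2 125/229 = 54.6% → Blend 3
Sandy soil: Blend 3 40/49 = 81.6%, Blend 2 666/970 = 68.7% → Blend 3
Silt: Blend 3 370/1211 = 30.6%, Blend 2 10/39 = 25.6% → Blend 3
Loam: Blend 3 281/618 = 45.5%, Blend 2 147/441 = 33.3% → Blend 3
Overall: Blend 3 1267/2767 = 45.8%, Blend 2 948/1679 = 56.5% → Blend 2
Blend 3 wins each soil group but Blend 2 wins overall — the comparison reverses. Blend 3's plots skew toward silt, which has a lower base rate.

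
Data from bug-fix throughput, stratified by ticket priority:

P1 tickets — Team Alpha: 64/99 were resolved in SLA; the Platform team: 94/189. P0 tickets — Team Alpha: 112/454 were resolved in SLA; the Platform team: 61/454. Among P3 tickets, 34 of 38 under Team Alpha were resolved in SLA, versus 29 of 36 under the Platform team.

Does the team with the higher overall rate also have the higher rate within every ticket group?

P1: Team Alpha 64/99 = 64.6%, the Platform team 94/189 = 49.7% → Team Alpha
P0: Team Alpha 112/454 = 24.7%, the Platform team 61/454 = 13.4% → Team Alpha
P3: Team Alpha 34/38 = 89.5%, the Platform team 29/36 = 80.6% → Team Alpha
Overall: Team Alpha 210/591 = 35.5%, the Platform team 184/679 = 27.1% → Team Alpha
Team Alpha wins overall and in every ticket group — no reversal.

Yes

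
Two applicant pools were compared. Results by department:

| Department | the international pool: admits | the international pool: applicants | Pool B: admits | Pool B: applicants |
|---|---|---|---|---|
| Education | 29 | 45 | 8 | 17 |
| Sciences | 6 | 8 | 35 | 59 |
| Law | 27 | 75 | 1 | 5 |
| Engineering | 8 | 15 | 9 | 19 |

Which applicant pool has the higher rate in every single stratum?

the international pool

Education: the international pool 29/45 = 64.4%, Pool B 8/17 = 47.1% → the international pool
Sciences: the international pool 6/8 = 75.0%, Pool B 35/59 = 59.3% → the international pool
Law: the international pool 27/75 = 36.0%, Pool B 1/5 = 20.0% → the international pool
Engineering: the international pool 8/15 = 53.3%, Pool B 9/19 = 47.4% → the international pool
The international pool has the higher rate in all 4 groups.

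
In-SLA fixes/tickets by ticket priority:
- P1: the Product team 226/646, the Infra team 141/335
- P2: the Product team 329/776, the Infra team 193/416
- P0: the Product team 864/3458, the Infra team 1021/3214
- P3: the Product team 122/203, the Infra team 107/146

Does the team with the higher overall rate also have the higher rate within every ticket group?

P1: the Product team 226/646 = 35.0%, the Infra team 141/335 = 42.1% → the Infra team
P2: the Product team 329/776 = 42.4%, the Infra team 193/416 = 46.4% → the Infra team
P0: the Product team 864/3458 = 25.0%, the Infra team 1021/3214 = 31.8% → the Infra team
P3: the Product team 122/203 = 60.1%, the Infra team 107/146 = 73.3% → the Infra team
Overall: the Product team 1541/5083 = 30.3%, the Infra team 1462/4111 = 35.6% → the Infra team
The Infra team wins overall and in every ticket group — no reversal.

Yes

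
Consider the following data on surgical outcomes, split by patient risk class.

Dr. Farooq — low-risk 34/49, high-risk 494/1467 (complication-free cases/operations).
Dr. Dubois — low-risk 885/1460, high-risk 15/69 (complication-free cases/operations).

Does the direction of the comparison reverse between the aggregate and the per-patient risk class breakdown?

Low-risk: Dr. Farooq 34/49 = 69.4%, Dr. Dubois 885/1460 = 60.6% → Dr. Farooq
High-risk: Dr. Farooq 494/1467 = 33.7%, Dr. Dubois 15/69 = 21.7% → Dr. Farooq
Overall: Dr. Farooq 528/1516 = 34.8%, Dr. Dubois 900/1529 = 58.9% → Dr. Dubois
Dr. Farooq wins each patient risk group but Dr. Dubois wins overall — the comparison reverses. Dr. Farooq's operations skew toward high-risk, which has a lower base rate.

Yes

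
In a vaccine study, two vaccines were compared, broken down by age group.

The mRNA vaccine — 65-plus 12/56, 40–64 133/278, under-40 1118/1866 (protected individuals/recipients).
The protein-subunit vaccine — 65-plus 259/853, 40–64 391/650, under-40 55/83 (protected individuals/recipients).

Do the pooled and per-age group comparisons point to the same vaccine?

65-plus: the mRNA vaccine 12/56 = 21.4%, the protein-subunit vaccine 259/853 = 30.4% → the protein-subunit vaccine
40–64: the mRNA vaccine 133/278 = 47.8%, the protein-subunit vaccine 391/650 = 60.2% → the protein-subunit vaccine
Under-40: the mRNA vaccine 1118/1866 = 59.9%, the protein-subunit vaccine 55/83 = 66.3% → the protein-subunit vaccine
Overall: the mRNA vaccine 1263/2200 = 57.4%, the protein-subunit vaccine 705/1586 = 44.5% → the mRNA vaccine
The protein-subunit vaccine wins each age group but the mRNA vaccine wins overall — the comparison reverses. The protein-subunit vaccine's recipients skew toward 65-plus, which has a lower base rate.

No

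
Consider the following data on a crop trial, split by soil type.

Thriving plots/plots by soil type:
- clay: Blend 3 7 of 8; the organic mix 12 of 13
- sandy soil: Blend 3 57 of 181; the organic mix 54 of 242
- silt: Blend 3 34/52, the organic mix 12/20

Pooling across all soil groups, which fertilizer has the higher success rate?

Blend 3

Clay: Blend 3 7/8 = 87.5%, the organic mix 12/13 = 92.3% → the organic mix
Sandy soil: Blend 3 57/181 = 31.5%, the organic mix 54/242 = 22.3% → Blend 3
Silt: Blend 3 34/52 = 65.4%, the organic mix 12/20 = 60.0% → Blend 3
Overall: Blend 3 98/241 = 40.7%, the organic mix 78/275 = 28.4% → Blend 3
(Neither sweeps every soil group, but Blend 3 has the higher pooled rate.)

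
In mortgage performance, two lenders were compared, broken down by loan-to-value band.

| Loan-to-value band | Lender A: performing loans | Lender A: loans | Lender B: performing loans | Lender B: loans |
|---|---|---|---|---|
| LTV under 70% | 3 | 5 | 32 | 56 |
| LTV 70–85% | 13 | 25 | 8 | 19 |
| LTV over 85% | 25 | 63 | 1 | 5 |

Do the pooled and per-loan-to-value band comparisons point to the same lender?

No

LTV under 70%: Lender A 3/5 = 60.0%, Lender B 32/56 = 57.1% → Lender A
LTV 70–85%: Lender A 13/25 = 52.0%, Lender B 8/19 = 42.1% → Lender A
LTV over 85%: Lender A 25/63 = 39.7%, Lender B 1/5 = 20.0% → Lender A
Overall: Lender A 41/93 = 44.1%, Lender B 41/80 = 51.2% → Lender B
Lender A wins each loan-to-value group but Lender B wins overall — the comparison reverses. Lender A's loans skew toward LTV over 85%, which has a lower base rate.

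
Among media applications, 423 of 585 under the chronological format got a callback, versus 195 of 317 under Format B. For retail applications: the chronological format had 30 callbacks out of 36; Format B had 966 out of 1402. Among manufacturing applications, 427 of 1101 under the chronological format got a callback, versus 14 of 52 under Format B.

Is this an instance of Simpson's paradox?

Yes

Media: the chronological format 423/585 = 72.3%, Format B 195/317 = 61.5% → the chronological format
Retail: the chronological format 30/36 = 83.3%, Format B 966/1402 = 68.9% → the chronological format
Manufacturing: the chronological format 427/1101 = 38.8%, Format B 14/52 = 26.9% → the chronological format
Overall: the chronological format 880/1722 = 51.1%, Format B 1175/1771 = 66.3% → Format B
The chronological format wins each industry group but Format B wins overall — the comparison reverses. The chronological format's applications skew toward manufacturing, which has a lower base rate.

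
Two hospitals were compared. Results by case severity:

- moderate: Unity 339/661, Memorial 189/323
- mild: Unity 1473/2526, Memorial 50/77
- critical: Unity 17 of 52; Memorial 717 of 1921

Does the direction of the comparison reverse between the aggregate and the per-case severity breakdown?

Moderate: Unity 339/661 = 51.3%, Memorial 189/323 = 58.5% → Memorial
Mild: Unity 1473/2526 = 58.3%, Memorial 50/77 = 64.9% → Memorial
Critical: Unity 17/52 = 32.7%, Memorial 717/1921 = 37.3% → Memorial
Overall: Unity 1829/3239 = 56.5%, Memorial 956/2321 = 41.2% → Unity
Memorial wins each case group but Unity wins overall — the comparison reverses. Memorial's patients skew toward critical, which has a lower base rate.

Yes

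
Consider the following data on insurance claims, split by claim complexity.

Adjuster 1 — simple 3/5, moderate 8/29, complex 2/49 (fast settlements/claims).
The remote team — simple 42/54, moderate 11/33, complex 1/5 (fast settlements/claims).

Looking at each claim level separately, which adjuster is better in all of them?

the remote team

Simple: Adjuster 1 3/5 = 60.0%, the remote team 42/54 = 77.8% → the remote team
Moderate: Adjuster 1 8/29 = 27.6%, the remote team 11/33 = 33.3% → the remote team
Complex: Adjuster 1 2/49 = 4.1%, the remote team 1/5 = 20.0% → the remote team
The remote team has the higher rate in all 3 groups.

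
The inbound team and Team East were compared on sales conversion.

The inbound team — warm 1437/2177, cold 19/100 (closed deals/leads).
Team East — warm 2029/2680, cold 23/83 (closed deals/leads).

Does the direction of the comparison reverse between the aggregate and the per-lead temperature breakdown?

No

Warm: the inbound team 1437/2177 = 66.0%, Team East 2029/2680 = 75.7% → Team East
Cold: the inbound team 19/100 = 19.0%, Team East 23/83 = 27.7% → Team East
Overall: the inbound team 1456/2277 = 63.9%, Team East 2052/2763 = 74.3% → Team East
Team East wins overall and in every lead group — no reversal.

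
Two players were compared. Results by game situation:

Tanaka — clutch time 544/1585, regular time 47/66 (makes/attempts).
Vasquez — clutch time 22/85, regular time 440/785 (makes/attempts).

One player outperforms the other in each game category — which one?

Tanaka

Clutch time: Tanaka 544/1585 = 34.3%, Vasquez 22/85 = 25.9% → Tanaka
Regular time: Tanaka 47/66 = 71.2%, Vasquez 440/785 = 56.1% → Tanaka
Tanaka has the higher rate in both groups.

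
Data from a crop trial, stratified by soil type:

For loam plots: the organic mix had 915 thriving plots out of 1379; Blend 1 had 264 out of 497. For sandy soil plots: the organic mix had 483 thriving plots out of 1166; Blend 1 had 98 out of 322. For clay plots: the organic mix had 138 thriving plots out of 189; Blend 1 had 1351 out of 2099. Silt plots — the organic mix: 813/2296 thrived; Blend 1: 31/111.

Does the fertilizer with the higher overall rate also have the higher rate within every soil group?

No

Loam: the organic mix 915/1379 = 66.4%, Blend 1 264/497 = 53.1% → the organic mix
Sandy soil: the organic mix 483/1166 = 41.4%, Blend 1 98/322 = 30.4% → the organic mix
Clay: the organic mix 138/189 = 73.0%, Blend 1 1351/2099 = 64.4% → the organic mix
Silt: the organic mix 813/2296 = 35.4%, Blend 1 31/111 = 27.9% → the organic mix
Overall: the organic mix 2349/5030 = 46.7%, Blend 1 1744/3029 = 57.6% → Blend 1
The organic mix wins each soil group but Blend 1 wins overall — the comparison reverses. The organic mix's plots skew toward silt, which has a lower base rate.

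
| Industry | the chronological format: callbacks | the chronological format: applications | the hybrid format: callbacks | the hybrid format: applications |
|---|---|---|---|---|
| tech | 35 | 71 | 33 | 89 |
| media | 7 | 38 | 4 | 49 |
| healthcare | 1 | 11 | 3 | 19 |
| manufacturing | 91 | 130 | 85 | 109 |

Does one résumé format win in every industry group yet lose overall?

No

Tech: the chronological format 35/71 = 49.3%, the hybrid format 33/89 = 37.1% → the chronological format
Media: the chronological format 7/38 = 18.4%, the hybrid format 4/49 = 8.2% → the chronological format
Healthcare: the chronological format 1/11 = 9.1%, the hybrid format 3/19 = 15.8% → the hybrid format
Manufacturing: the chronological format 91/130 = 70.0%, the hybrid format 85/109 = 78.0% → the hybrid format
Overall: the chronological format 134/250 = 53.6%, the hybrid format 125/266 = 47.0% → the chronological format
Neither sweeps: the chronological format wins 2 of 4 groups, the hybrid format wins 2. The chronological format wins overall but not every group — no Simpson reversal.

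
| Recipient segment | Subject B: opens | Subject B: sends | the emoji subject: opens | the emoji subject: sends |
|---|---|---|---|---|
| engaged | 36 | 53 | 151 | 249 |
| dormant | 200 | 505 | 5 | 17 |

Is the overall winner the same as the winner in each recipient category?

No

Engaged: Subject B 36/53 = 67.9%, the emoji subject 151/249 = 60.6% → Subject B
Dormant: Subject B 200/505 = 39.6%, the emoji subject 5/17 = 29.4% → Subject B
Overall: Subject B 236/558 = 42.3%, the emoji subject 156/266 = 58.6% → the emoji subject
Subject B wins each recipient group but the emoji subject wins overall — the comparison reverses. Subject B's sends skew toward dormant, which has a lower base rate.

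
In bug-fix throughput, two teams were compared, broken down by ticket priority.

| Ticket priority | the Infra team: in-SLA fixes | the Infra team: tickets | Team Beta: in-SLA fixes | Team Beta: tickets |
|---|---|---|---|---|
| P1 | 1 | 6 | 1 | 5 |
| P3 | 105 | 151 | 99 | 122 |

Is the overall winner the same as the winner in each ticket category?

Yes

P1: the Infra team 1/6 = 16.7%, Team Beta 1/5 = 20.0% → Team Beta
P3: the Infra team 105/151 = 69.5%, Team Beta 99/122 = 81.1% → Team Beta
Overall: the Infra team 106/157 = 67.5%, Team Beta 100/127 = 78.7% → Team Beta
Team Beta wins overall and in every ticket group — no reversal.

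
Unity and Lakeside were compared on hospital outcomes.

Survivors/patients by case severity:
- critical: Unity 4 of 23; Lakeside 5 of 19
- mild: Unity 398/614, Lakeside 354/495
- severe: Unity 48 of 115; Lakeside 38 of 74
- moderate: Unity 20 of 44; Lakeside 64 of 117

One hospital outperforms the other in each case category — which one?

Critical: Unity 4/23 = 17.4%, Lakeside 5/19 = 26.3% → Lakeside
Mild: Unity 398/614 = 64.8%, Lakeside 354/495 = 71.5% → Lakeside
Severe: Unity 48/115 = 41.7%, Lakeside 38/74 = 51.4% → Lakeside
Moderate: Unity 20/44 = 45.5%, Lakeside 64/117 = 54.7% → Lakeside
Lakeside has the higher rate in all 4 groups.

Lakeside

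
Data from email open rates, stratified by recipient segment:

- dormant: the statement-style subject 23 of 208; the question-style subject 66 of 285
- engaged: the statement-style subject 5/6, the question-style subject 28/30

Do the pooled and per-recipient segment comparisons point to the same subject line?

Yes

Dormant: the statement-style subject 23/208 = 11.1%, the question-style subject 66/285 = 23.2% → the question-style subject
Engaged: the statement-style subject 5/6 = 83.3%, the question-style subject 28/30 = 93.3% → the question-style subject
Overall: the statement-style subject 28/214 = 13.1%, the question-style subject 94/315 = 29.8% → the question-style subject
The question-style subject wins overall and in every recipient group — no reversal.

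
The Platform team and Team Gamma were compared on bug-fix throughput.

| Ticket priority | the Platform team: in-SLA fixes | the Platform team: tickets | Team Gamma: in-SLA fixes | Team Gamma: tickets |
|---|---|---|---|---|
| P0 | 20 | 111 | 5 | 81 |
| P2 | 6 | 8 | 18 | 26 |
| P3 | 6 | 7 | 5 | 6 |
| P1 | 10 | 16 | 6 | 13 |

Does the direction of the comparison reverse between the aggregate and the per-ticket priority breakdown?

No

P0: the Platform team 20/111 = 18.0%, Team Gamma 5/81 = 6.2% → the Platform team
P2: the Platform team 6/8 = 75.0%, Team Gamma 18/26 = 69.2% → the Platform team
P3: the Platform team 6/7 = 85.7%, Team Gamma 5/6 = 83.3% → the Platform team
P1: the Platform team 10/16 = 62.5%, Team Gamma 6/13 = 46.2% → the Platform team
Overall: the Platform team 42/142 = 29.6%, Team Gamma 34/126 = 27.0% → the Platform team
The Platform team wins overall and in every ticket group — no reversal.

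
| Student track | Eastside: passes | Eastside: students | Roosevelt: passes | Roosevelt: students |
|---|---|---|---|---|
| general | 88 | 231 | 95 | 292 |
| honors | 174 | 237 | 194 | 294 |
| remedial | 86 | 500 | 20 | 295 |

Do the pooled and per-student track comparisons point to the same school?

General: Eastside 88/231 = 38.1%, Roosevelt 95/292 = 32.5% → Eastside
Honors: Eastside 174/237 = 73.4%, Roosevelt 194/294 = 66.0% → Eastside
Remedial: Eastside 86/500 = 17.2%, Roosevelt 20/295 = 6.8% → Eastside
Overall: Eastside 348/968 = 36.0%, Roosevelt 309/881 = 35.1% → Eastside
Eastside wins overall and in every student group — no reversal.

Yes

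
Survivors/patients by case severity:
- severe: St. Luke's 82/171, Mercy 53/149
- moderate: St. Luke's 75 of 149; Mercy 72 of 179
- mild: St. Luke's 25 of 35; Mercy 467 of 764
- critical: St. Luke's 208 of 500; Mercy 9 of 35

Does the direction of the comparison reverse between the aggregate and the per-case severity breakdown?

Yes

Severe: St. Luke's 82/171 = 48.0%, Mercy 53/149 = 35.6% → St. Luke's
Moderate: St. Luke's 75/149 = 50.3%, Mercy 72/179 = 40.2% → St. Luke's
Mild: St. Luke's 25/35 = 71.4%, Mercy 467/764 = 61.1% → St. Luke's
Critical: St. Luke's 208/500 = 41.6%, Mercy 9/35 = 25.7% → St. Luke's
Overall: St. Luke's 390/855 = 45.6%, Mercy 601/1127 = 53.3% → Mercy
St. Luke's wins each case group but Mercy wins overall — the comparison reverses. St. Luke's's patients skew toward critical, which has a lower base rate.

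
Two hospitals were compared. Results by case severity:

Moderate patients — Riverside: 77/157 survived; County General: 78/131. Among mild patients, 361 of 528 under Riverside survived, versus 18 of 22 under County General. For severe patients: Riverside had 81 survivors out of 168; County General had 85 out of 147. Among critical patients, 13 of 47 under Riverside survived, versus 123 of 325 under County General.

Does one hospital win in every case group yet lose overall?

Yes

Moderate: Riverside 77/157 = 49.0%, County General 78/131 = 59.5% → County General
Mild: Riverside 361/528 = 68.4%, County General 18/22 = 81.8% → County General
Severe: Riverside 81/168 = 48.2%, County General 85/147 = 57.8% → County General
Critical: Riverside 13/47 = 27.7%, County General 123/325 = 37.8% → County General
Overall: Riverside 532/900 = 59.1%, County General 304/625 = 48.6% → Riverside
County General wins each case group but Riverside wins overall — the comparison reverses. County General's patients skew toward critical, which has a lower base rate.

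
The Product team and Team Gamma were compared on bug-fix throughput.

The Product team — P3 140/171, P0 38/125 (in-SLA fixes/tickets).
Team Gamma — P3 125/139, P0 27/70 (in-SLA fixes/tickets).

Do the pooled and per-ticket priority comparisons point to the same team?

Yes

P3: the Product team 140/171 = 81.9%, Team Gamma 125/139 = 89.9% → Team Gamma
P0: the Product team 38/125 = 30.4%, Team Gamma 27/70 = 38.6% → Team Gamma
Overall: the Product team 178/296 = 60.1%, Team Gamma 152/209 = 72.7% → Team Gamma
Team Gamma wins overall and in every ticket group — no reversal.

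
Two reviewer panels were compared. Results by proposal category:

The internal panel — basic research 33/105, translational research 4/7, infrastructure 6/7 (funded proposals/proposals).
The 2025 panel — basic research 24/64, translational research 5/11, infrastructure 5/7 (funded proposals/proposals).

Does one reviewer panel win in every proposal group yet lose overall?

No

Basic research: the internal panel 33/105 = 31.4%, the 2025 panel 24/64 = 37.5% → the 2025 panel
Translational research: the internal panel 4/7 = 57.1%, the 2025 panel 5/11 = 45.5% → the internal panel
Infrastructure: the internal panel 6/7 = 85.7%, the 2025 panel 5/7 = 71.4% → the internal panel
Overall: the internal panel 43/119 = 36.1%, the 2025 panel 34/82 = 41.5% → the 2025 panel
Neither sweeps: the internal panel wins 2 of 3 groups, the 2025 panel wins 1. The 2025 panel wins overall but not every group — no Simpson reversal.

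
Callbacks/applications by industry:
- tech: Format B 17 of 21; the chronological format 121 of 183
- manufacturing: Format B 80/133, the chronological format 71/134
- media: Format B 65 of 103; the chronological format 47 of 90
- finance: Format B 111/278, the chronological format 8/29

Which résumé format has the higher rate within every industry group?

Tech: Format B 17/21 = 81.0%, the chronological format 121/183 = 66.1% → Format B
Manufacturing: Format B 80/133 = 60.2%, the chronological format 71/134 = 53.0% → Format B
Media: Format B 65/103 = 63.1%, the chronological format 47/90 = 52.2% → Format B
Finance: Format B 111/278 = 39.9%, the chronological format 8/29 = 27.6% → Format B
Format B has the higher rate in all 4 groups.

Format B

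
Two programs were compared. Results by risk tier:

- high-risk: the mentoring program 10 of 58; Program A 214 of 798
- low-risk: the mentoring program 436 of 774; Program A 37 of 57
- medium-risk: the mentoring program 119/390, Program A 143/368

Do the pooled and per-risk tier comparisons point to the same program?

No

High-risk: the mentoring program 10/58 = 17.2%, Program A 214/798 = 26.8% → Program A
Low-risk: the mentoring program 436/774 = 56.3%, Program A 37/57 = 64.9% → Program A
Medium-risk: the mentoring program 119/390 = 30.5%, Program A 143/368 = 38.9% → Program A
Overall: the mentoring program 565/1222 = 46.2%, Program A 394/1223 = 32.2% → the mentoring program
Program A wins each risk group but the mentoring program wins overall — the comparison reverses. Program A's participants skew toward high-risk, which has a lower base rate.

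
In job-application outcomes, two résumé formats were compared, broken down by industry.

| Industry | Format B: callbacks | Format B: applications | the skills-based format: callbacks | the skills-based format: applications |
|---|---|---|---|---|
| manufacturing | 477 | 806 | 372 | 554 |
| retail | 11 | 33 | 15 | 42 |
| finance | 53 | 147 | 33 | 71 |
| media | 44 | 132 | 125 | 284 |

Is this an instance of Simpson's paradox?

No

Manufacturing: Format B 477/806 = 59.2%, the skills-based format 372/554 = 67.1% → the skills-based format
Retail: Format B 11/33 = 33.3%, the skills-based format 15/42 = 35.7% → the skills-based format
Finance: Format B 53/147 = 36.1%, the skills-based format 33/71 = 46.5% → the skills-based format
Media: Format B 44/132 = 33.3%, the skills-based format 125/284 = 44.0% → the skills-based format
Overall: Format B 585/1118 = 52.3%, the skills-based format 545/951 = 57.3% → the skills-based format
The skills-based format wins overall and in every industry group — no reversal.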